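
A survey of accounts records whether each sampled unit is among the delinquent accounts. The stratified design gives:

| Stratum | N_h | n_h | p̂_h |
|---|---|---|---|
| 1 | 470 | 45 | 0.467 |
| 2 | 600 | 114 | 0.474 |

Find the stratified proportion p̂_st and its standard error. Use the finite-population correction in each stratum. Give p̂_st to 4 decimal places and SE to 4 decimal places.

N = 1070; stratum weights W_h = N_h/N.
p̂_st = Σ W_h p̂_h = (470·0.467 + 600·0.474)/1070 = 0.47093
V̂(p̂_st) = Σ W_h² (1 − n_h/N_h) p̂_h(1−p̂_h)/(n_h−1):
  stratum 1: (470/1070)²·(1 − 45/470)·0.467·0.533/44 = 0.000986985
  stratum 2: (600/1070)²·(1 − 114/600)·0.474·0.526/113 = 0.00056196
V̂(p̂_st) = 0.00154895; SE = √V̂ = 0.0393566

p̂_st ≈ 0.4709, SE ≈ 0.0394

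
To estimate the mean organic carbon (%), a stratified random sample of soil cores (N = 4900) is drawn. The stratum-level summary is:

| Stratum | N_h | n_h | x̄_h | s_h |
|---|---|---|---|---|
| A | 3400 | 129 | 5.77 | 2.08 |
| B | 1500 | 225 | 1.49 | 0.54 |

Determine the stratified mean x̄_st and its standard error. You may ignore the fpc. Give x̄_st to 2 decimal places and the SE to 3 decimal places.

x̄_st = Σ W_h x̄_h = (3400·5.77 + 1500·1.49)/4900 = 4.45980
V̂(x̄_st) = Σ W_h² s_h²/n_h, with W_h = N_h/N and N = 4900:
  stratum A: (3400/4900)²·2.08²/129 = 0.0161474
  stratum B: (1500/4900)²·0.54²/225 = 0.000121449
V̂(x̄_st) = 0.0162689
SE(x̄_st) = √0.0162689 = 0.127549

x̄_st ≈ 4.46, SE ≈ 0.128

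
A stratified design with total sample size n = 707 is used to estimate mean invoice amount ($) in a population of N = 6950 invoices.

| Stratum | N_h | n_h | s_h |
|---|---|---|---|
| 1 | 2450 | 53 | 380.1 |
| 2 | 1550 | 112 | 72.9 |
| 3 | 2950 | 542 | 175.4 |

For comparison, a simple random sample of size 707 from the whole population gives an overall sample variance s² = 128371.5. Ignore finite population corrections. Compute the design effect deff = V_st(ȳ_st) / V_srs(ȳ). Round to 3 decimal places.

deff ≈ 1.935

V̂(ȳ_st) = Σ W_h² s_h²/n_h, with W_h = N_h/N and N = 6950:
  stratum 1: (2450/6950)²·380.1²/53 = 338.752
  stratum 2: (1550/6950)²·72.9²/112 = 2.3601
  stratum 3: (2950/6950)²·175.4²/542 = 10.2267
V_st = 351.339
V_srs = s²/n = 128371.5/707 = 181.572
deff = V_st / V_srs = 351.339/181.572 = 1.9350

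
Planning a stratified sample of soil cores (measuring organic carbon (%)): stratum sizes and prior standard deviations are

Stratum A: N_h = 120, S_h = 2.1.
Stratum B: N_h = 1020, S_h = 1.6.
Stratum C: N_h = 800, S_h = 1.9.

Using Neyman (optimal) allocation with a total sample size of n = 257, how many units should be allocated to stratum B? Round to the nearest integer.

Neyman allocation: n_h = n · N_h S_h / Σ N_i S_i, with n = 257.
  stratum A: N_h·S_h = 120·2.1 = 252.00
  stratum B: N_h·S_h = 1020·1.6 = 1632.00
  stratum C: N_h·S_h = 800·1.9 = 1520.00
Σ N_h S_h = 3404.00
n for stratum B = 257·1632.00/3404.00 = 123.215 → 123

123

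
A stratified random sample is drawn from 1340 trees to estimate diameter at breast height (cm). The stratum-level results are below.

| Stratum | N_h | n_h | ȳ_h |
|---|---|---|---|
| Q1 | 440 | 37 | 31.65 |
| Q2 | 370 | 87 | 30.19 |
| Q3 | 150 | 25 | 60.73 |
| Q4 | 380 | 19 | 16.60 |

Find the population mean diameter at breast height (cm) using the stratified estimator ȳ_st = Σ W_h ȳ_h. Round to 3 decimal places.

N = Σ N_h = 1340. Stratum weights W_h = N_h/N.
ȳ_st = (440·31.65 + 370·30.19 + 150·60.73 + 380·16.60) / 1340 = 30.23418

ȳ_st ≈ 30.234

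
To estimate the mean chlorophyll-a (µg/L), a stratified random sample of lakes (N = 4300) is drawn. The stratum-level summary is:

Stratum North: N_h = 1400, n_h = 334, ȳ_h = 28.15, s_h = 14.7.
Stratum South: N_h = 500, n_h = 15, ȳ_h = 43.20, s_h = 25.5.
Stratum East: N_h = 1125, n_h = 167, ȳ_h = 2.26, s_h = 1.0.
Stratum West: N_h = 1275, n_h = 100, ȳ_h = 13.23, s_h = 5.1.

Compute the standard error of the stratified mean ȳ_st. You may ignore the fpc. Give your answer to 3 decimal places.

V̂(ȳ_st) = Σ W_h² s_h²/n_h, with W_h = N_h/N and N = 4300:
  stratum North: (1400/4300)²·14.7²/334 = 0.0685816
  stratum South: (500/4300)²·25.5²/15 = 0.586128
  stratum East: (1125/4300)²·1.0²/167 = 0.000409875
  stratum West: (1275/4300)²·5.1²/100 = 0.0228678
V̂(ȳ_st) = 0.677987
SE(ȳ_st) = √0.677987 = 0.8234

SE(ȳ_st) ≈ 0.823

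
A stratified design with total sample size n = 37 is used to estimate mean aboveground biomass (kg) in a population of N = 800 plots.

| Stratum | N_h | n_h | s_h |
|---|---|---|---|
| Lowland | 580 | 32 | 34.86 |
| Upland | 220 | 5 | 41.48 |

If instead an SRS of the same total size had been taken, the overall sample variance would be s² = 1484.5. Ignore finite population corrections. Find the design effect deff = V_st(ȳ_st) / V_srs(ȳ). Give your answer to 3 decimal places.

deff ≈ 1.146

V̂(ȳ_st) = Σ W_h² s_h²/n_h, with W_h = N_h/N and N = 800:
  stratum Lowland: (580/800)²·34.86²/32 = 19.9609
  stratum Upland: (220/800)²·41.48²/5 = 26.0239
V_st = 45.9849
V_srs = s²/n = 1484.5/37 = 40.1216
deff = V_st / V_srs = 45.9849/40.1216 = 1.1461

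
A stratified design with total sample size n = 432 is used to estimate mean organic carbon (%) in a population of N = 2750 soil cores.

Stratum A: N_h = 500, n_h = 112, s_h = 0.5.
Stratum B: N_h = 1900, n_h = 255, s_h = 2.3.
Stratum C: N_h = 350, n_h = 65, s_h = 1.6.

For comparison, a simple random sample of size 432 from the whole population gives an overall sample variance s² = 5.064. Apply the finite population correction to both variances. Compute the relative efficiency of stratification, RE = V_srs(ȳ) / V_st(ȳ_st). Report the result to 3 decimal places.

V̂(ȳ_st) = Σ W_h² (1 − n_h/N_h) s_h²/n_h, with W_h = N_h/N and N = 2750:
  stratum A: (500/2750)²·(1 − 112/500)·0.5²/112 = 5.72609e-05
  stratum B: (1900/2750)²·(1 − 255/1900)·2.3²/255 = 0.00857373
  stratum C: (350/2750)²·(1 − 65/350)·1.6²/65 = 0.000519486
V_st = 0.00915047
V_srs = (1 − 432/2750)·5.064/432 = 0.00988077
Relative efficiency = V_srs / V_st = 0.00988077/0.00915047 = 1.0798

RE ≈ 1.080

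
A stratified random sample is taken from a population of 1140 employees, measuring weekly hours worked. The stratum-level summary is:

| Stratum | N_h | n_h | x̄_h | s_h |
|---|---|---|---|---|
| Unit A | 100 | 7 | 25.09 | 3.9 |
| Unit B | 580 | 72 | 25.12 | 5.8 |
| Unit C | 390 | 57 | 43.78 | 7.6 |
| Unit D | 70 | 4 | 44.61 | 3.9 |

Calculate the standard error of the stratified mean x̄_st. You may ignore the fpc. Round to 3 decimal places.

V̂(x̄_st) = Σ W_h² s_h²/n_h, with W_h = N_h/N and N = 1140:
  stratum Unit A: (100/1140)²·3.9²/7 = 0.0167194
  stratum Unit B: (580/1140)²·5.8²/72 = 0.12094
  stratum Unit C: (390/1140)²·7.6²/57 = 0.118596
  stratum Unit D: (70/1140)²·3.9²/4 = 0.0143369
V̂(x̄_st) = 0.270593
SE(x̄_st) = √0.270593 = 0.520185

SE(x̄_st) ≈ 0.520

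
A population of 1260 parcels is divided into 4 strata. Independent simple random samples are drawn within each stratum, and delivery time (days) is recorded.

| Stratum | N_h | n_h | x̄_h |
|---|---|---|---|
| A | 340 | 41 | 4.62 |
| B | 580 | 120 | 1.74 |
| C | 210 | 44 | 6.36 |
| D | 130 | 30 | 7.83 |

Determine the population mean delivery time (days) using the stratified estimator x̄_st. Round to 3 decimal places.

N = Σ N_h = 1260. Stratum weights W_h = N_h/N.
x̄_st = (340·4.62 + 580·1.74 + 210·6.36 + 130·7.83) / 1260 = 3.91548

x̄_st ≈ 3.915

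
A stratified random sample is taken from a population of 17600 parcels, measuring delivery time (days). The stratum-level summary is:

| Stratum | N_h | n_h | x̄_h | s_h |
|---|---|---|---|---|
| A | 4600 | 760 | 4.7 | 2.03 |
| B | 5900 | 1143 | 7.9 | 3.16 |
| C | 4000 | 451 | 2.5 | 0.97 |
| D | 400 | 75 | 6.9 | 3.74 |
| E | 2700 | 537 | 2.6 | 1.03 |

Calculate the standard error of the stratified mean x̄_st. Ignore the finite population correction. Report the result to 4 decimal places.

V̂(x̄_st) = Σ W_h² s_h²/n_h, with W_h = N_h/N and N = 17600:
  stratum A: (4600/17600)²·2.03²/760 = 0.000370398
  stratum B: (5900/17600)²·3.16²/1143 = 0.000981763
  stratum C: (4000/17600)²·0.97²/451 = 0.000107761
  stratum D: (400/17600)²·3.74²/75 = 9.63333e-05
  stratum E: (2700/17600)²·1.03²/537 = 4.64946e-05
V̂(x̄_st) = 0.00160275
SE(x̄_st) = √0.00160275 = 0.0400344

SE(x̄_st) ≈ 0.0400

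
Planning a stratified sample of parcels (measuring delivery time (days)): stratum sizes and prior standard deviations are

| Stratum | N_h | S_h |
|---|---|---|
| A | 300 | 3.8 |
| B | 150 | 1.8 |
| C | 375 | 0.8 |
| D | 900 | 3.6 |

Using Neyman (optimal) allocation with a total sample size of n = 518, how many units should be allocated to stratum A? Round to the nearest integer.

119

Neyman allocation: n_h = n · N_h S_h / Σ N_i S_i, with n = 518.
  stratum A: N_h·S_h = 300·3.8 = 1140.00
  stratum B: N_h·S_h = 150·1.8 = 270.00
  stratum C: N_h·S_h = 375·0.8 = 300.00
  stratum D: N_h·S_h = 900·3.6 = 3240.00
Σ N_h S_h = 4950.00
n for stratum A = 518·1140.00/4950.00 = 119.297 → 119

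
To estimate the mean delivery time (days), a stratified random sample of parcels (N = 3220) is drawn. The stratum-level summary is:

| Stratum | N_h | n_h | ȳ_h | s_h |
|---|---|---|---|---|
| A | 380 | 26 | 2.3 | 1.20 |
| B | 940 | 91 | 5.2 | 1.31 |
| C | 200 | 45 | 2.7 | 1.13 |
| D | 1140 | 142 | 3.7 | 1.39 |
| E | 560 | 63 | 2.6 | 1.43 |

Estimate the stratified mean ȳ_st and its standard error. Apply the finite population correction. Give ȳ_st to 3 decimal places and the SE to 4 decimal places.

ȳ_st ≈ 3.719, SE ≈ 0.0680

ȳ_st = Σ W_h ȳ_h = (380·2.3 + 940·5.2 + 200·2.7 + 1140·3.7 + 560·2.6)/3220 = 3.71925
V̂(ȳ_st) = Σ W_h² (1 − n_h/N_h) s_h²/n_h, with W_h = N_h/N and N = 3220:
  stratum A: (380/3220)²·(1 − 26/380)·1.20²/26 = 0.000718562
  stratum B: (940/3220)²·(1 − 91/940)·1.31²/91 = 0.00145153
  stratum C: (200/3220)²·(1 − 45/200)·1.13²/45 = 8.48388e-05
  stratum D: (1140/3220)²·(1 − 142/1140)·1.39²/142 = 0.00149302
  stratum E: (560/3220)²·(1 − 63/560)·1.43²/63 = 0.000871293
V̂(ȳ_st) = 0.00461924
SE(ȳ_st) = √0.00461924 = 0.067965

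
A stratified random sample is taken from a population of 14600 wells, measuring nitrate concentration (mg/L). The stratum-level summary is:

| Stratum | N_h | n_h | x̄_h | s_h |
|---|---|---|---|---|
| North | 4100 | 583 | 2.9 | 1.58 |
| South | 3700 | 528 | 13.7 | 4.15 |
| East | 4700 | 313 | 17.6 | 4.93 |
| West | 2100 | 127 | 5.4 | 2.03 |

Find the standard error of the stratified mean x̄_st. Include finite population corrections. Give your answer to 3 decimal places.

V̂(x̄_st) = Σ W_h² (1 − n_h/N_h) s_h²/n_h, with W_h = N_h/N and N = 14600:
  stratum North: (4100/14600)²·(1 − 583/4100)·1.58²/583 = 0.000289665
  stratum South: (3700/14600)²·(1 − 528/3700)·4.15²/528 = 0.00179594
  stratum East: (4700/14600)²·(1 − 313/4700)·4.93²/313 = 0.0075112
  stratum West: (2100/14600)²·(1 − 127/2100)·2.03²/127 = 0.000630709
V̂(x̄_st) = 0.0102275
SE(x̄_st) = √0.0102275 = 0.101131

SE(x̄_st) ≈ 0.101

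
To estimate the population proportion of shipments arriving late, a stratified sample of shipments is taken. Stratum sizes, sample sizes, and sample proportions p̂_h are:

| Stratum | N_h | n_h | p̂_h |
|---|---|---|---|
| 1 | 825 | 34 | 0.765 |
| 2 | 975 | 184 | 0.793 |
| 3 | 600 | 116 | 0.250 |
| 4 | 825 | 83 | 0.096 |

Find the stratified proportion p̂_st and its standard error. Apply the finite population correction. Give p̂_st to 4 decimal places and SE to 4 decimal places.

N = 3225; stratum weights W_h = N_h/N.
p̂_st = Σ W_h p̂_h = (825·0.765 + 975·0.793 + 600·0.250 + 825·0.096)/3225 = 0.50651
V̂(p̂_st) = Σ W_h² (1 − n_h/N_h) p̂_h(1−p̂_h)/(n_h−1):
  stratum 1: (825/3225)²·(1 − 34/825)·0.765·0.235/33 = 0.000341811
  stratum 2: (975/3225)²·(1 − 184/975)·0.793·0.207/183 = 6.65142e-05
  stratum 3: (600/3225)²·(1 − 116/600)·0.250·0.750/115 = 4.5524e-05
  stratum 4: (825/3225)²·(1 − 83/825)·0.096·0.904/82 = 6.22908e-05
V̂(p̂_st) = 0.00051614; SE = √V̂ = 0.0227187

p̂_st ≈ 0.5065, SE ≈ 0.0227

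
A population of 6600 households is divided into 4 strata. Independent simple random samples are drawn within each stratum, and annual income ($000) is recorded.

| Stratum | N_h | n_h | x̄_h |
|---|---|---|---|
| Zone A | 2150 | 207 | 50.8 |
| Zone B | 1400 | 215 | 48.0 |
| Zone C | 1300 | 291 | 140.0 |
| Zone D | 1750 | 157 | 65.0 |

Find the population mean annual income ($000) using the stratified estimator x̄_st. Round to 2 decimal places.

N = Σ N_h = 6600. Stratum weights W_h = N_h/N.
x̄_st = (2150·50.8 + 1400·48.0 + 1300·140.0 + 1750·65.0) / 6600 = 71.5409

x̄_st ≈ 71.54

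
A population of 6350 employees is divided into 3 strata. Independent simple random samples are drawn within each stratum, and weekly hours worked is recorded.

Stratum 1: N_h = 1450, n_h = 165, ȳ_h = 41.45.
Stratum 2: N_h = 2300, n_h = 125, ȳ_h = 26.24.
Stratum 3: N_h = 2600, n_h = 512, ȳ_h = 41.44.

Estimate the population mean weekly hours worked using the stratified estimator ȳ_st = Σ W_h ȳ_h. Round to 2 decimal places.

N = Σ N_h = 6350. Stratum weights W_h = N_h/N.
ȳ_st = (1450·41.45 + 2300·26.24 + 2600·41.44) / 6350 = 35.9368

ȳ_st ≈ 35.94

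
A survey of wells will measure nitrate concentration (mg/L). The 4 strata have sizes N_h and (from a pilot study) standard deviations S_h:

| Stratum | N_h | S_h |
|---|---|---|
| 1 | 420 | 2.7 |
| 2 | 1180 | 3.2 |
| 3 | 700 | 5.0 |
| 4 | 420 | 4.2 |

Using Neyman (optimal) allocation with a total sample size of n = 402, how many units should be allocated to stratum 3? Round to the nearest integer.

138

Neyman allocation: n_h = n · N_h S_h / Σ N_i S_i, with n = 402.
  stratum 1: N_h·S_h = 420·2.7 = 1134.00
  stratum 2: N_h·S_h = 1180·3.2 = 3776.00
  stratum 3: N_h·S_h = 700·5.0 = 3500.00
  stratum 4: N_h·S_h = 420·4.2 = 1764.00
Σ N_h S_h = 10174.00
n for stratum 3 = 402·3500.00/10174.00 = 138.294 → 138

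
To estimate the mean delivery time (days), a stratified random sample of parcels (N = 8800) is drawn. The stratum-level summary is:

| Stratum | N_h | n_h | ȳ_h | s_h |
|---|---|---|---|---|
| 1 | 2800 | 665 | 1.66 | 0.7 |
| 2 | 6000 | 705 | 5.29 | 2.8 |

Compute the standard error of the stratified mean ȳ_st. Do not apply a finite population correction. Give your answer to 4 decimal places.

SE(ȳ_st) ≈ 0.0724

V̂(ȳ_st) = Σ W_h² s_h²/n_h, with W_h = N_h/N and N = 8800:
  stratum 1: (2800/8800)²·0.7²/665 = 7.45977e-05
  stratum 2: (6000/8800)²·2.8²/705 = 0.00516969
V̂(ȳ_st) = 0.00524428
SE(ȳ_st) = √0.00524428 = 0.0724174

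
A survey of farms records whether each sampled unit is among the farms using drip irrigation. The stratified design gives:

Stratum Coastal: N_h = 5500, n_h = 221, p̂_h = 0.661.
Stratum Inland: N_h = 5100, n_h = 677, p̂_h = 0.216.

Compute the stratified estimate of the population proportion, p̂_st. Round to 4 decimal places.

N = 10600; stratum weights W_h = N_h/N.
p̂_st = Σ W_h p̂_h = (5500·0.661 + 5100·0.216)/10600 = 0.44690

p̂_st ≈ 0.4469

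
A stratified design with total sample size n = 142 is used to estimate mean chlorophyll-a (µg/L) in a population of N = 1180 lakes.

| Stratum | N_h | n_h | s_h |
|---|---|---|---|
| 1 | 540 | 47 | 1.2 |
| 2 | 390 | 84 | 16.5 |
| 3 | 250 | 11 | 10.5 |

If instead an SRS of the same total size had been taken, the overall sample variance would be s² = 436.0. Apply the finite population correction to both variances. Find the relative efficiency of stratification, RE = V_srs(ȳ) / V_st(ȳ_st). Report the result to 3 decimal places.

V̂(ȳ_st) = Σ W_h² (1 − n_h/N_h) s_h²/n_h, with W_h = N_h/N and N = 1180:
  stratum 1: (540/1180)²·(1 − 47/540)·1.2²/47 = 0.00585789
  stratum 2: (390/1180)²·(1 − 84/390)·16.5²/84 = 0.277786
  stratum 3: (250/1180)²·(1 − 11/250)·10.5²/11 = 0.43009
V_st = 0.713735
V_srs = (1 − 142/1180)·436.0/142 = 2.70093
Relative efficiency = V_srs / V_st = 2.70093/0.713735 = 3.7842

RE ≈ 3.784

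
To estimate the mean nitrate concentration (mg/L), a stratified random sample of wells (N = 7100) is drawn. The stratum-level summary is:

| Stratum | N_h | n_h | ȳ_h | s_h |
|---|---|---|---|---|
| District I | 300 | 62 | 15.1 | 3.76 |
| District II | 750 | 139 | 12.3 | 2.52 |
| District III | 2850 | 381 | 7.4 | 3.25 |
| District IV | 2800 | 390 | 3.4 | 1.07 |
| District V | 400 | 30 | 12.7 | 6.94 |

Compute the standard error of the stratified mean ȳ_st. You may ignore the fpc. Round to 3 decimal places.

SE(ȳ_st) ≈ 0.105

V̂(ȳ_st) = Σ W_h² s_h²/n_h, with W_h = N_h/N and N = 7100:
  stratum District I: (300/7100)²·3.76²/62 = 0.000407108
  stratum District II: (750/7100)²·2.52²/139 = 0.000509791
  stratum District III: (2850/7100)²·3.25²/381 = 0.00446699
  stratum District IV: (2800/7100)²·1.07²/390 = 0.000456565
  stratum District V: (400/7100)²·6.94²/30 = 0.00509567
V̂(ȳ_st) = 0.0109361
SE(ȳ_st) = √0.0109361 = 0.104576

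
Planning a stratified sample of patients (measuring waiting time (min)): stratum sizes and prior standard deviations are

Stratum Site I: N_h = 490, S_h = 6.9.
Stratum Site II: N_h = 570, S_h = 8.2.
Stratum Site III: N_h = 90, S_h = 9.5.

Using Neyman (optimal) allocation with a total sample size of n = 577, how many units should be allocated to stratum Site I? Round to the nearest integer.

Neyman allocation: n_h = n · N_h S_h / Σ N_i S_i, with n = 577.
  stratum Site I: N_h·S_h = 490·6.9 = 3381.00
  stratum Site II: N_h·S_h = 570·8.2 = 4674.00
  stratum Site III: N_h·S_h = 90·9.5 = 855.00
Σ N_h S_h = 8910.00
n for stratum Site I = 577·3381.00/8910.00 = 218.949 → 219

219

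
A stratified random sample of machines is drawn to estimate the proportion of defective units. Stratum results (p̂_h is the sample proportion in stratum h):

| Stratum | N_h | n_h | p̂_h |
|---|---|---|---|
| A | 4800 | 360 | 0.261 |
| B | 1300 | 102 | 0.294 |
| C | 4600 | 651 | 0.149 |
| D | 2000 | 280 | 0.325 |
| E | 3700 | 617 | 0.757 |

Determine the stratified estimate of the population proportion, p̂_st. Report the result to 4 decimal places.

p̂_st ≈ 0.3519

N = 16400; stratum weights W_h = N_h/N.
p̂_st = Σ W_h p̂_h = (4800·0.261 + 1300·0.294 + 4600·0.149 + 2000·0.325 + 3700·0.757)/16400 = 0.35191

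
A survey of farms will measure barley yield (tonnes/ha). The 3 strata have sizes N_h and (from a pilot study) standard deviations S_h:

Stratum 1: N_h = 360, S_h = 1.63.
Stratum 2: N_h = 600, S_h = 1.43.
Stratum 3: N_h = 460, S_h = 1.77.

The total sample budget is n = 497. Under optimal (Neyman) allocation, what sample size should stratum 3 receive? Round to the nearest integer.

179

Neyman allocation: n_h = n · N_h S_h / Σ N_i S_i, with n = 497.
  stratum 1: N_h·S_h = 360·1.63 = 586.80
  stratum 2: N_h·S_h = 600·1.43 = 858.00
  stratum 3: N_h·S_h = 460·1.77 = 814.20
Σ N_h S_h = 2259.00
n for stratum 3 = 497·814.20/2259.00 = 179.131 → 179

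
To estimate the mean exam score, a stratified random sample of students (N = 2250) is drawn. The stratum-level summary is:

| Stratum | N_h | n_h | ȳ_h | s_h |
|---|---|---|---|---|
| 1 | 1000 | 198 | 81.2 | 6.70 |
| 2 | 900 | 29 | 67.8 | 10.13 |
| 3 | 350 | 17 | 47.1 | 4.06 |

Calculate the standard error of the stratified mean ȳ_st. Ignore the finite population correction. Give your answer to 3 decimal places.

SE(ȳ_st) ≈ 0.796

V̂(ȳ_st) = Σ W_h² s_h²/n_h, with W_h = N_h/N and N = 2250:
  stratum 1: (1000/2250)²·6.70²/198 = 0.0447836
  stratum 2: (900/2250)²·10.13²/29 = 0.566162
  stratum 3: (350/2250)²·4.06²/17 = 0.0234625
V̂(ȳ_st) = 0.634408
SE(ȳ_st) = √0.634408 = 0.796498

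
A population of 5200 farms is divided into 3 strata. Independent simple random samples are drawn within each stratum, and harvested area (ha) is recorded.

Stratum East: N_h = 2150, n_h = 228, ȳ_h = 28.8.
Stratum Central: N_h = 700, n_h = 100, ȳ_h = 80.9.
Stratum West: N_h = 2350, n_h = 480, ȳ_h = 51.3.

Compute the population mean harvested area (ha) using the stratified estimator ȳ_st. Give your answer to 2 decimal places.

N = Σ N_h = 5200. Stratum weights W_h = N_h/N.
ȳ_st = (2150·28.8 + 700·80.9 + 2350·51.3) / 5200 = 45.9817

ȳ_st ≈ 45.98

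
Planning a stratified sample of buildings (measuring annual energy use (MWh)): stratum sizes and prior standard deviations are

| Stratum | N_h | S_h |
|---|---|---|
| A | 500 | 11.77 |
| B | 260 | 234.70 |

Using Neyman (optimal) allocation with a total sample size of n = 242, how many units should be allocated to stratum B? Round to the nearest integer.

221

Neyman allocation: n_h = n · N_h S_h / Σ N_i S_i, with n = 242.
  stratum A: N_h·S_h = 500·11.77 = 5885.00
  stratum B: N_h·S_h = 260·234.70 = 61022.00
Σ N_h S_h = 66907.00
n for stratum B = 242·61022.00/66907.00 = 220.714 → 221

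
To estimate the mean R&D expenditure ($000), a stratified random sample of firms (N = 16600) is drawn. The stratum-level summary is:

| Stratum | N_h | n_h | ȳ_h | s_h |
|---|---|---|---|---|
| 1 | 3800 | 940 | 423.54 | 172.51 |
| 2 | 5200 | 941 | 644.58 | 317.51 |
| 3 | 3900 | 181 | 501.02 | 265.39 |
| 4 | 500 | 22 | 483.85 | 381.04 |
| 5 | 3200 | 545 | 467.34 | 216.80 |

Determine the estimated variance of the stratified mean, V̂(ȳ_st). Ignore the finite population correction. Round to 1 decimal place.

V̂(ȳ_st) = Σ W_h² s_h²/n_h, with W_h = N_h/N and N = 16600:
  stratum 1: (3800/16600)²·172.51²/940 = 1.65902
  stratum 2: (5200/16600)²·317.51²/941 = 10.5127
  stratum 3: (3900/16600)²·265.39²/181 = 21.4785
  stratum 4: (500/16600)²·381.04²/22 = 5.98746
  stratum 5: (3200/16600)²·216.80²/545 = 3.20484
V̂(ȳ_st) = 42.8425

V̂(ȳ_st) ≈ 42.8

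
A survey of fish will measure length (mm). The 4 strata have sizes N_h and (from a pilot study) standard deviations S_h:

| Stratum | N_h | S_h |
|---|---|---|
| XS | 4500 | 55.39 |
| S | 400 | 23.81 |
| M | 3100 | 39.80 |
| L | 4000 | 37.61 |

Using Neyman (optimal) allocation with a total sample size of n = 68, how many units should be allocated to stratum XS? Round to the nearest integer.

32

Neyman allocation: n_h = n · N_h S_h / Σ N_i S_i, with n = 68.
  stratum XS: N_h·S_h = 4500·55.39 = 249255.00
  stratum S: N_h·S_h = 400·23.81 = 9524.00
  stratum M: N_h·S_h = 3100·39.80 = 123380.00
  stratum L: N_h·S_h = 4000·37.61 = 150440.00
Σ N_h S_h = 532599.00
n for stratum XS = 68·249255.00/532599.00 = 31.824 → 32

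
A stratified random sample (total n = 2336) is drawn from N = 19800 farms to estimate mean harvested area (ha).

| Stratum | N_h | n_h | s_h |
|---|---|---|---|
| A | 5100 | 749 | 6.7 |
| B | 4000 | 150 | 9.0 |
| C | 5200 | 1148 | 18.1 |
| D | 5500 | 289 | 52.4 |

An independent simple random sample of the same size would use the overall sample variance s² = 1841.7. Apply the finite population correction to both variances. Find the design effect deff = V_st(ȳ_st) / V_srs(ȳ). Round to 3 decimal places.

V̂(ȳ_st) = Σ W_h² (1 − n_h/N_h) s_h²/n_h, with W_h = N_h/N and N = 19800:
  stratum A: (5100/19800)²·(1 − 749/5100)·6.7²/749 = 0.00339232
  stratum B: (4000/19800)²·(1 − 150/4000)·9.0²/150 = 0.0212121
  stratum C: (5200/19800)²·(1 − 1148/5200)·18.1²/1148 = 0.0153376
  stratum D: (5500/19800)²·(1 − 289/5500)·52.4²/289 = 0.694573
V_st = 0.734515
V_srs = (1 − 2336/19800)·1841.7/2336 = 0.695384
deff = V_st / V_srs = 0.734515/0.695384 = 1.0563

deff ≈ 1.056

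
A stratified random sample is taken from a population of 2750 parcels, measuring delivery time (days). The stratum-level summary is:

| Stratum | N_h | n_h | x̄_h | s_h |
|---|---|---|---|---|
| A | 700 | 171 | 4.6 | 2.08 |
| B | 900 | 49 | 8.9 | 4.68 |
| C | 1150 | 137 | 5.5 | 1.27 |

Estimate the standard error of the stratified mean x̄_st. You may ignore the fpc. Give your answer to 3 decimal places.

V̂(x̄_st) = Σ W_h² s_h²/n_h, with W_h = N_h/N and N = 2750:
  stratum A: (700/2750)²·2.08²/171 = 0.00163931
  stratum B: (900/2750)²·4.68²/49 = 0.0478757
  stratum C: (1150/2750)²·1.27²/137 = 0.00205881
V̂(x̄_st) = 0.0515738
SE(x̄_st) = √0.0515738 = 0.227099

SE(x̄_st) ≈ 0.227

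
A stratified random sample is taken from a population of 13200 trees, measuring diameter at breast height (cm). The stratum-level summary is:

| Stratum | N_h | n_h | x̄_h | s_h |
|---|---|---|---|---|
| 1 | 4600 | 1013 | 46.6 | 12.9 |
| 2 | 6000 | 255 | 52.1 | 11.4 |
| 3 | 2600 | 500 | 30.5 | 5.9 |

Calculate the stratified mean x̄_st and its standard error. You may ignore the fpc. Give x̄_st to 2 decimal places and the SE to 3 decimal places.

x̄_st = Σ W_h x̄_h = (4600·46.6 + 6000·52.1 + 2600·30.5)/13200 = 45.92879
V̂(x̄_st) = Σ W_h² s_h²/n_h, with W_h = N_h/N and N = 13200:
  stratum 1: (4600/13200)²·12.9²/1013 = 0.0199498
  stratum 2: (6000/13200)²·11.4²/255 = 0.105299
  stratum 3: (2600/13200)²·5.9²/500 = 0.00270105
V̂(x̄_st) = 0.12795
SE(x̄_st) = √0.12795 = 0.357701

x̄_st ≈ 45.93, SE ≈ 0.358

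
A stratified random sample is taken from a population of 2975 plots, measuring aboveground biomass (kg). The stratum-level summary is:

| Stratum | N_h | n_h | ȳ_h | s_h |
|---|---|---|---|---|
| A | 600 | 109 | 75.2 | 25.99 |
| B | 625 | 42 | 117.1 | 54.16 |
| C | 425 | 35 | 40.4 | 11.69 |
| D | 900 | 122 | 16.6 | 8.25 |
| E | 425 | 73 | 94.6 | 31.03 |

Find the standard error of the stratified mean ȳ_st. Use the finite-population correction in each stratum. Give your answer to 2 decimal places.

V̂(ȳ_st) = Σ W_h² (1 − n_h/N_h) s_h²/n_h, with W_h = N_h/N and N = 2975:
  stratum A: (600/2975)²·(1 − 109/600)·25.99²/109 = 0.206274
  stratum B: (625/2975)²·(1 − 42/625)·54.16²/42 = 2.8753
  stratum C: (425/2975)²·(1 − 35/425)·11.69²/35 = 0.0731207
  stratum D: (900/2975)²·(1 − 122/900)·8.25²/122 = 0.0441363
  stratum E: (425/2975)²·(1 − 73/425)·31.03²/73 = 0.222945
V̂(ȳ_st) = 3.42177
SE(ȳ_st) = √3.42177 = 1.8498

SE(ȳ_st) ≈ 1.85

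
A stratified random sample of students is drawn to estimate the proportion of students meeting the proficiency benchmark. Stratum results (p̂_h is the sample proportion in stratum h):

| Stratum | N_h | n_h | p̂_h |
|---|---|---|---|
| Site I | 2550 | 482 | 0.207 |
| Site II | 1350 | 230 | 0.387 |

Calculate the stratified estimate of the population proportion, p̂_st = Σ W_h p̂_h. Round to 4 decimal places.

N = 3900; stratum weights W_h = N_h/N.
p̂_st = Σ W_h p̂_h = (2550·0.207 + 1350·0.387)/3900 = 0.26931

p̂_st ≈ 0.2693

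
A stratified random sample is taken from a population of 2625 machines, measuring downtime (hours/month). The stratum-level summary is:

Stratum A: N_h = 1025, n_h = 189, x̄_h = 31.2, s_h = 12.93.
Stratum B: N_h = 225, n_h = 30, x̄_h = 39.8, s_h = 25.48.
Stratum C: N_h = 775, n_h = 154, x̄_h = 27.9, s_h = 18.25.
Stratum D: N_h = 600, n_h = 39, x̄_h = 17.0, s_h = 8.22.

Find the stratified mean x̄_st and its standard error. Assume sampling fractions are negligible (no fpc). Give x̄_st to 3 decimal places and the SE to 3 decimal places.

x̄_st ≈ 27.717, SE ≈ 0.757

x̄_st = Σ W_h x̄_h = (1025·31.2 + 225·39.8 + 775·27.9 + 600·17.0)/2625 = 27.71714
V̂(x̄_st) = Σ W_h² s_h²/n_h, with W_h = N_h/N and N = 2625:
  stratum A: (1025/2625)²·12.93²/189 = 0.134873
  stratum B: (225/2625)²·25.48²/30 = 0.158995
  stratum C: (775/2625)²·18.25²/154 = 0.188517
  stratum D: (600/2625)²·8.22²/39 = 0.0905155
V̂(x̄_st) = 0.5729
SE(x̄_st) = √0.5729 = 0.756902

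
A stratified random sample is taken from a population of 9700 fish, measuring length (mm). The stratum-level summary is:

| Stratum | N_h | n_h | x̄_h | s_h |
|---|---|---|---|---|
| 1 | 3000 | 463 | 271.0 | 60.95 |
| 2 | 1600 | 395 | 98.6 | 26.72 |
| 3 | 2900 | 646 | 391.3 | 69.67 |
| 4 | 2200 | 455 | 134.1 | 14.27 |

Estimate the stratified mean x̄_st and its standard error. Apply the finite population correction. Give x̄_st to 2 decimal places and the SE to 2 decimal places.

x̄_st ≈ 247.48, SE ≈ 1.11

x̄_st = Σ W_h x̄_h = (3000·271.0 + 1600·98.6 + 2900·391.3 + 2200·134.1)/9700 = 247.47938
V̂(x̄_st) = Σ W_h² (1 − n_h/N_h) s_h²/n_h, with W_h = N_h/N and N = 9700:
  stratum 1: (3000/9700)²·(1 − 463/3000)·60.95²/463 = 0.64903
  stratum 2: (1600/9700)²·(1 − 395/1600)·26.72²/395 = 0.0370373
  stratum 3: (2900/9700)²·(1 − 646/2900)·69.67²/646 = 0.521996
  stratum 4: (2200/9700)²·(1 − 455/2200)·14.27²/455 = 0.0182604
V̂(x̄_st) = 1.22632
SE(x̄_st) = √1.22632 = 1.1074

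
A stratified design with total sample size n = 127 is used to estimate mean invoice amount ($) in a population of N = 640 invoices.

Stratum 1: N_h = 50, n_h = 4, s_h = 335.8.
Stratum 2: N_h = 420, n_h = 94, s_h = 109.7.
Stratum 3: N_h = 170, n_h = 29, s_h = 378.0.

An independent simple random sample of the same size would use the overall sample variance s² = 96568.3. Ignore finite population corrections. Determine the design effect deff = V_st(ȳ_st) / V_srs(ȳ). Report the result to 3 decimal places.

deff ≈ 0.756

V̂(ȳ_st) = Σ W_h² s_h²/n_h, with W_h = N_h/N and N = 640:
  stratum 1: (50/640)²·335.8²/4 = 172.061
  stratum 2: (420/640)²·109.7²/94 = 55.1346
  stratum 3: (170/640)²·378.0²/29 = 347.635
V_st = 574.83
V_srs = s²/n = 96568.3/127 = 760.38
deff = V_st / V_srs = 574.83/760.38 = 0.7560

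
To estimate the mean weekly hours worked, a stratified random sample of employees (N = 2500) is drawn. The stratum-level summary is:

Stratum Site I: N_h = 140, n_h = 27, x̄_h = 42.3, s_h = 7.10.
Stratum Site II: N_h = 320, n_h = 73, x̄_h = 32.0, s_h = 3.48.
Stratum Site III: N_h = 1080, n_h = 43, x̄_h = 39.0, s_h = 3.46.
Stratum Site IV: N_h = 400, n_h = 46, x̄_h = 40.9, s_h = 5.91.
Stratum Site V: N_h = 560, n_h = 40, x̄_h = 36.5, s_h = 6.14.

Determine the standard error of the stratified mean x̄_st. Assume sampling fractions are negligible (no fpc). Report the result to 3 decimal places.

V̂(x̄_st) = Σ W_h² s_h²/n_h, with W_h = N_h/N and N = 2500:
  stratum Site I: (140/2500)²·7.10²/27 = 0.00585503
  stratum Site II: (320/2500)²·3.48²/73 = 0.00271804
  stratum Site III: (1080/2500)²·3.46²/43 = 0.0519579
  stratum Site IV: (400/2500)²·5.91²/46 = 0.0194382
  stratum Site V: (560/2500)²·6.14²/40 = 0.0472904
V̂(x̄_st) = 0.12726
SE(x̄_st) = √0.12726 = 0.356735

SE(x̄_st) ≈ 0.357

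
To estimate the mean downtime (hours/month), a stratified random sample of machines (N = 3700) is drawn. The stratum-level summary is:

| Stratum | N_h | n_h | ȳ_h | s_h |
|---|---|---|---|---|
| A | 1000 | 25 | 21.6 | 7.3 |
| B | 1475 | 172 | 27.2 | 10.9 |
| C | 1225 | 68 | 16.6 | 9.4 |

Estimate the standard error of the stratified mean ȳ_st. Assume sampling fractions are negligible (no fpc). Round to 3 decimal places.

V̂(ȳ_st) = Σ W_h² s_h²/n_h, with W_h = N_h/N and N = 3700:
  stratum A: (1000/3700)²·7.3²/25 = 0.155705
  stratum B: (1475/3700)²·10.9²/172 = 0.109775
  stratum C: (1225/3700)²·9.4²/68 = 0.142435
V̂(ȳ_st) = 0.407915
SE(ȳ_st) = √0.407915 = 0.638682

SE(ȳ_st) ≈ 0.639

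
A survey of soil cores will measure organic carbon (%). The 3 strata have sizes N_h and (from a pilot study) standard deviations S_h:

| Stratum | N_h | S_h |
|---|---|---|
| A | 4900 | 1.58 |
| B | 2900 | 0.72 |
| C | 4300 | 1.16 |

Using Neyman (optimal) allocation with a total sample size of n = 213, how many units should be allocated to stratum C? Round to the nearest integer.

72

Neyman allocation: n_h = n · N_h S_h / Σ N_i S_i, with n = 213.
  stratum A: N_h·S_h = 4900·1.58 = 7742.00
  stratum B: N_h·S_h = 2900·0.72 = 2088.00
  stratum C: N_h·S_h = 4300·1.16 = 4988.00
Σ N_h S_h = 14818.00
n for stratum C = 213·4988.00/14818.00 = 71.700 → 72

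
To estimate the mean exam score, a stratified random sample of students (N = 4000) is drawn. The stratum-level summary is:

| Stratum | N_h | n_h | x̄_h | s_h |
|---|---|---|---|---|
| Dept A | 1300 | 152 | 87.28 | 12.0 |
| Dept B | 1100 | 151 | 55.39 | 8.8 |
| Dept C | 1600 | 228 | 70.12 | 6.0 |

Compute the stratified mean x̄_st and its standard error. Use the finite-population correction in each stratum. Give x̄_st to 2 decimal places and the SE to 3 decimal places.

x̄_st ≈ 71.65, SE ≈ 0.379

x̄_st = Σ W_h x̄_h = (1300·87.28 + 1100·55.39 + 1600·70.12)/4000 = 71.64625
V̂(x̄_st) = Σ W_h² (1 − n_h/N_h) s_h²/n_h, with W_h = N_h/N and N = 4000:
  stratum Dept A: (1300/4000)²·(1 − 152/1300)·12.0²/152 = 0.0883658
  stratum Dept B: (1100/4000)²·(1 − 151/1100)·8.8²/151 = 0.0334601
  stratum Dept C: (1600/4000)²·(1 − 228/1600)·6.0²/228 = 0.0216632
V̂(x̄_st) = 0.143489
SE(x̄_st) = √0.143489 = 0.378799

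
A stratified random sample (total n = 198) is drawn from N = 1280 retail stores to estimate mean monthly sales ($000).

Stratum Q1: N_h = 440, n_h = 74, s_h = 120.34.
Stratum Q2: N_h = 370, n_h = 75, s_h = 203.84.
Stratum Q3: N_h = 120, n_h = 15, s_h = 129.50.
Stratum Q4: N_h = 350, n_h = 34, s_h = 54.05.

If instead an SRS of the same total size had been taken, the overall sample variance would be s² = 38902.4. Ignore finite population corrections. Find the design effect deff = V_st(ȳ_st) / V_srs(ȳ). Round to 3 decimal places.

V̂(ȳ_st) = Σ W_h² s_h²/n_h, with W_h = N_h/N and N = 1280:
  stratum Q1: (440/1280)²·120.34²/74 = 23.1246
  stratum Q2: (370/1280)²·203.84²/75 = 46.2915
  stratum Q3: (120/1280)²·129.50²/15 = 9.82632
  stratum Q4: (350/1280)²·54.05²/34 = 6.42434
V_st = 85.6667
V_srs = s²/n = 38902.4/198 = 196.477
deff = V_st / V_srs = 85.6667/196.477 = 0.4360

deff ≈ 0.436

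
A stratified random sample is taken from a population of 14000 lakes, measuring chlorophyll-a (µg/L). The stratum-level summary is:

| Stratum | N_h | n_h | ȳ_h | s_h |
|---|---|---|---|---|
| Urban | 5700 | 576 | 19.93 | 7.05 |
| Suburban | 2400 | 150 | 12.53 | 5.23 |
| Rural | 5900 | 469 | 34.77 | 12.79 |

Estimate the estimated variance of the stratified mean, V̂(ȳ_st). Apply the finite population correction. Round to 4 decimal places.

V̂(ȳ_st) ≈ 0.0749

V̂(ȳ_st) = Σ W_h² (1 − n_h/N_h) s_h²/n_h, with W_h = N_h/N and N = 14000:
  stratum Urban: (5700/14000)²·(1 − 576/5700)·7.05²/576 = 0.0128583
  stratum Suburban: (2400/14000)²·(1 − 150/2400)·5.23²/150 = 0.005024
  stratum Rural: (5900/14000)²·(1 − 469/5900)·12.79²/469 = 0.0570222
V̂(ȳ_st) = 0.0749045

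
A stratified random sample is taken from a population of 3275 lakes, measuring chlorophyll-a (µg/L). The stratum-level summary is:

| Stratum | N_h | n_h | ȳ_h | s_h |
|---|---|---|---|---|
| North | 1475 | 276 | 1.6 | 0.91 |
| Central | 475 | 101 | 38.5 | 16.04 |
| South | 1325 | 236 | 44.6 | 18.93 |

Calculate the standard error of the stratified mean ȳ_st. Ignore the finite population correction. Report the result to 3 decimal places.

V̂(ȳ_st) = Σ W_h² s_h²/n_h, with W_h = N_h/N and N = 3275:
  stratum North: (1475/3275)²·0.91²/276 = 0.000608604
  stratum Central: (475/3275)²·16.04²/101 = 0.0535861
  stratum South: (1325/3275)²·18.93²/236 = 0.248541
V̂(ȳ_st) = 0.302736
SE(ȳ_st) = √0.302736 = 0.550214

SE(ȳ_st) ≈ 0.550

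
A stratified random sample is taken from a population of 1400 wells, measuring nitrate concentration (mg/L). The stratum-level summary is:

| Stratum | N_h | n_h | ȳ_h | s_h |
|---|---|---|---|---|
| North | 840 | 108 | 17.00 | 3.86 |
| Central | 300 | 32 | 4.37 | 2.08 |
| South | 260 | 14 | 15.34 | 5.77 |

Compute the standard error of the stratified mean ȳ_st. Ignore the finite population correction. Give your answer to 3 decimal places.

V̂(ȳ_st) = Σ W_h² s_h²/n_h, with W_h = N_h/N and N = 1400:
  stratum North: (840/1400)²·3.86²/108 = 0.0496653
  stratum Central: (300/1400)²·2.08²/32 = 0.00620816
  stratum South: (260/1400)²·5.77²/14 = 0.082019
V̂(ȳ_st) = 0.137892
SE(ȳ_st) = √0.137892 = 0.371339

SE(ȳ_st) ≈ 0.371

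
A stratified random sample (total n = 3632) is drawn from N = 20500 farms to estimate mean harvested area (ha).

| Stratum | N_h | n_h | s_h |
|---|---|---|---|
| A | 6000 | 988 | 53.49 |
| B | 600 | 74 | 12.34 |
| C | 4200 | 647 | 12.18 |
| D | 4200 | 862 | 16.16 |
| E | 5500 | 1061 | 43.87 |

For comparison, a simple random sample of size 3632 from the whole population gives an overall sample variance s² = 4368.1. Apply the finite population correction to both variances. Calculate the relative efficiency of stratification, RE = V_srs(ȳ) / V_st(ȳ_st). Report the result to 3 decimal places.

RE ≈ 2.977

V̂(ȳ_st) = Σ W_h² (1 − n_h/N_h) s_h²/n_h, with W_h = N_h/N and N = 20500:
  stratum A: (6000/20500)²·(1 − 988/6000)·53.49²/988 = 0.207225
  stratum B: (600/20500)²·(1 − 74/600)·12.34²/74 = 0.00154535
  stratum C: (4200/20500)²·(1 − 647/4200)·12.18²/647 = 0.00814192
  stratum D: (4200/20500)²·(1 − 862/4200)·16.16²/862 = 0.0101066
  stratum E: (5500/20500)²·(1 − 1061/5500)·43.87²/1061 = 0.10538
V_st = 0.3324
V_srs = (1 − 3632/20500)·4368.1/3632 = 0.989593
Relative efficiency = V_srs / V_st = 0.989593/0.3324 = 2.9771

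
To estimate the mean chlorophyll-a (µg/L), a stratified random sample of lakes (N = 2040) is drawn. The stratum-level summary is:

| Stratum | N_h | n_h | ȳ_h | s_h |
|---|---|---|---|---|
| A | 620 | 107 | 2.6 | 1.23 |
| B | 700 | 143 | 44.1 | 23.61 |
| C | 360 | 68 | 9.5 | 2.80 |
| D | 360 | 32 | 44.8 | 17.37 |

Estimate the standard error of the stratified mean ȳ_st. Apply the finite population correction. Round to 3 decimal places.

SE(ȳ_st) ≈ 0.798

V̂(ȳ_st) = Σ W_h² (1 − n_h/N_h) s_h²/n_h, with W_h = N_h/N and N = 2040:
  stratum A: (620/2040)²·(1 − 107/620)·1.23²/107 = 0.00108063
  stratum B: (700/2040)²·(1 − 143/700)·23.61²/143 = 0.365215
  stratum C: (360/2040)²·(1 − 68/360)·2.80²/68 = 0.00291227
  stratum D: (360/2040)²·(1 − 32/360)·17.37²/32 = 0.267526
V̂(ȳ_st) = 0.636734
SE(ȳ_st) = √0.636734 = 0.797956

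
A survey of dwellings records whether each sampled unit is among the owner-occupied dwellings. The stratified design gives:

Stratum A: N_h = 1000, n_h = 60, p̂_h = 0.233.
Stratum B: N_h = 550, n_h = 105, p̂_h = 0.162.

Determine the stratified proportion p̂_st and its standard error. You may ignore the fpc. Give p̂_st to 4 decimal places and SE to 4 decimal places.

p̂_st ≈ 0.2078, SE ≈ 0.0378

N = 1550; stratum weights W_h = N_h/N.
p̂_st = Σ W_h p̂_h = (1000·0.233 + 550·0.162)/1550 = 0.20781
V̂(p̂_st) = Σ W_h² p̂_h(1−p̂_h)/(n_h−1):
  stratum A: (1000/1550)²·0.233·0.767/59 = 0.00126077
  stratum B: (550/1550)²·0.162·0.838/104 = 0.000164357
V̂(p̂_st) = 0.00142513; SE = √V̂ = 0.0377509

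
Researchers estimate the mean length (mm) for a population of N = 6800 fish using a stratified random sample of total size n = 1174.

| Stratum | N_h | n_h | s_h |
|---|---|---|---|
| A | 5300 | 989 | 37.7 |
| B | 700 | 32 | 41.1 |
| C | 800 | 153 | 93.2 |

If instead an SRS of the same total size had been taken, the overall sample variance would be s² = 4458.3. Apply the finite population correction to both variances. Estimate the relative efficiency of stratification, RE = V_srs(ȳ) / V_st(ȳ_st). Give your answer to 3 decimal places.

V̂(ȳ_st) = Σ W_h² (1 − n_h/N_h) s_h²/n_h, with W_h = N_h/N and N = 6800:
  stratum A: (5300/6800)²·(1 − 989/5300)·37.7²/989 = 0.710105
  stratum B: (700/6800)²·(1 − 32/700)·41.1²/32 = 0.533814
  stratum C: (800/6800)²·(1 − 153/800)·93.2²/153 = 0.635502
V_st = 1.87942
V_srs = (1 − 1174/6800)·4458.3/1174 = 3.1419
Relative efficiency = V_srs / V_st = 3.1419/1.87942 = 1.6717

RE ≈ 1.672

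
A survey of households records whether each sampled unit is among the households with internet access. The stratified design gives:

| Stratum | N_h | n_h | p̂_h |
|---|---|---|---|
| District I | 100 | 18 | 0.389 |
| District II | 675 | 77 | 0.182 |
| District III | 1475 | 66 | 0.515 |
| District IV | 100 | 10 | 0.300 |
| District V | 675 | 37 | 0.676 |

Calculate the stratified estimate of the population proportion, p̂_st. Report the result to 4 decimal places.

N = 3025; stratum weights W_h = N_h/N.
p̂_st = Σ W_h p̂_h = (100·0.389 + 675·0.182 + 1475·0.515 + 100·0.300 + 675·0.676)/3025 = 0.46535

p̂_st ≈ 0.4653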